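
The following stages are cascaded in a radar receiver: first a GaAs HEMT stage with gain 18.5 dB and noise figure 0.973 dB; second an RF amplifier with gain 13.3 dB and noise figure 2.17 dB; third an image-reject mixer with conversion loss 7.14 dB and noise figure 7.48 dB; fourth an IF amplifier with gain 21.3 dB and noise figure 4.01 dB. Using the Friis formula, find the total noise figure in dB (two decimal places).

Convert to linear (a loss of L dB is a gain of −L dB): F_i = 10^(NF_i/10), G_i = 10^(G_i,dB/10)
  Stage 1: F_1 = 10^(0.973/10) = 1.251, G_1 = 10^(18.5/10) = 70.79
  Stage 2: F_2 = 10^(2.17/10) = 1.648, G_2 = 10^(13.3/10) = 21.38
  Stage 3: F_3 = 10^(7.48/10) = 5.598, G_3 = 10^(−7.14/10) = 0.1932
  Stage 4: F_4 = 10^(4.01/10) = 2.518, G_4 = 10^(21.3/10) = 134.9
Friis cascade:
  F = 1.251 + (1.648 − 1)/70.79 + (5.598 − 1)/1514 + (2.518 − 1)/292.4 = 1.269
NF = 10 log₁₀(1.269) = 1.03 dB

1.03 dB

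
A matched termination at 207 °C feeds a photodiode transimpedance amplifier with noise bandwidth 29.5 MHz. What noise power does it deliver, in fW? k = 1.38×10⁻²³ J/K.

T = 207 °C + 273.15 = 480.15 K
P_n = kTB = 1.38×10⁻²³ × 480.15 × 2.95×10⁷ = 1.95×10⁻¹³ W = 195 fW

195 fW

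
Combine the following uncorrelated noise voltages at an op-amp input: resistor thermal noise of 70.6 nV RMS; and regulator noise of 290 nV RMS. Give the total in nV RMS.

Uncorrelated sources add in power (mean-square): V_tot = √(ΣV_i²)
V_tot = √[(7.06×10⁻⁸)² + (2.90×10⁻⁷)²] = 2.98×10⁻⁷ V = 298 nV

298 nV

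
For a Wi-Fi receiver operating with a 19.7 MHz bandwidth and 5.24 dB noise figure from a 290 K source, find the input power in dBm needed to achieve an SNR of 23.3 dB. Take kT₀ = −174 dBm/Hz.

−72.5 dBm

Sensitivity = −174 + 10 log₁₀(B) + NF + SNR_min
= −174 + 72.94 + 5.24 + 23.3
= −72.52 dBm → −72.5 dBm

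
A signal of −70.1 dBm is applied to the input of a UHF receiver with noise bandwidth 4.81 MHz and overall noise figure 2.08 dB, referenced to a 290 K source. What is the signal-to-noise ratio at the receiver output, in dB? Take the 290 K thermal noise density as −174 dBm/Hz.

Noise floor: N = −174 + 10 log₁₀(B) + NF
10 log₁₀(4.81×10⁶) = 66.82 dB
N = −174 + 66.82 + 2.08 = −105.10 dBm
SNR = P_sig − N = −70.1 − (−105.10) = 35.00 dB → 35.0 dB

35.0 dB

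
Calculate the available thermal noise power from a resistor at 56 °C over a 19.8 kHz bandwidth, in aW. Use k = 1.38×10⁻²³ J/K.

T = 56 °C + 273.15 = 329.15 K
P_n = kTB = 1.38×10⁻²³ × 329.15 × 1.98×10⁴ = 8.99×10⁻¹⁷ W = 89.9 aW

89.9 aW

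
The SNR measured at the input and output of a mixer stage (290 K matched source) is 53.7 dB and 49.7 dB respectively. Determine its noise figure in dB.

4.0 dB

NF (dB) = SNR_in(dB) − SNR_out(dB) when the source is at T₀
NF = 53.7 − 49.7 = 4.0 dB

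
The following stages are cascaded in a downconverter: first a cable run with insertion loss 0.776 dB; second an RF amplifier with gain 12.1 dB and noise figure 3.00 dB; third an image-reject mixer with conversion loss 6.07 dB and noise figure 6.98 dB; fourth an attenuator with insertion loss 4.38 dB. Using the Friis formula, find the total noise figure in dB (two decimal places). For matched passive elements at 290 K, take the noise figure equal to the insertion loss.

Convert to linear (a loss of L dB is a gain of −L dB): F_i = 10^(NF_i/10), G_i = 10^(G_i,dB/10)
  Stage 1: F_1 = 10^(0.776/10) = 1.196, G_1 = 10^(−0.776/10) = 0.8364
  Stage 2: F_2 = 10^(3.00/10) = 1.995, G_2 = 10^(12.1/10) = 16.22
  Stage 3: F_3 = 10^(6.98/10) = 4.989, G_3 = 10^(−6.07/10) = 0.2472
  Stage 4: F_4 = 10^(4.38/10) = 2.742, G_4 = 10^(−4.38/10) = 0.3648
Friis cascade:
  F = 1.196 + (1.995 − 1)/0.8364 + (4.989 − 1)/13.56 + (2.742 − 1)/3.353 = 3.199
NF = 10 log₁₀(3.199) = 5.05 dB

5.05 dB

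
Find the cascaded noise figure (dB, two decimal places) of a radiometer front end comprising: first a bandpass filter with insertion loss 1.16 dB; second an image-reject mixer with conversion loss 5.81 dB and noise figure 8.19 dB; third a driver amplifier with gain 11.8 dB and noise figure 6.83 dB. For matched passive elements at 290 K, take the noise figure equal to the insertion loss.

Convert to linear (a loss of L dB is a gain of −L dB): F_i = 10^(NF_i/10), G_i = 10^(G_i,dB/10)
  Stage 1: F_1 = 10^(1.16/10) = 1.306, G_1 = 10^(−1.16/10) = 0.7656
  Stage 2: F_2 = 10^(8.19/10) = 6.592, G_2 = 10^(−5.81/10) = 0.2624
  Stage 3: F_3 = 10^(6.83/10) = 4.819, G_3 = 10^(11.8/10) = 15.14
Friis cascade:
  F = 1.306 + (6.592 − 1)/0.7656 + (4.819 − 1)/0.2009 = 27.62
NF = 10 log₁₀(27.62) = 14.41 dB

14.41 dB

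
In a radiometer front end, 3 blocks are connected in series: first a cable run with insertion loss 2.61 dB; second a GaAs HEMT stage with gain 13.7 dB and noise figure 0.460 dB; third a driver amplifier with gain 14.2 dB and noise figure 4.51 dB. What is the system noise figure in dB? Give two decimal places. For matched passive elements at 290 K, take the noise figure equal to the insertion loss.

3.36 dB

Convert to linear (a loss of L dB is a gain of −L dB): F_i = 10^(NF_i/10), G_i = 10^(G_i,dB/10)
  Stage 1: F_1 = 10^(2.61/10) = 1.824, G_1 = 10^(−2.61/10) = 0.5483
  Stage 2: F_2 = 10^(0.460/10) = 1.112, G_2 = 10^(13.7/10) = 23.44
  Stage 3: F_3 = 10^(4.51/10) = 2.825, G_3 = 10^(14.2/10) = 26.30
Friis cascade:
  F = 1.824 + (1.112 − 1)/0.5483 + (2.825 − 1)/12.85 = 2.170
NF = 10 log₁₀(2.170) = 3.36 dB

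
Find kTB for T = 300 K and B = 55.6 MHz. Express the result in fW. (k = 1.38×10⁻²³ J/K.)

230 fW

P_n = kTB = 1.38×10⁻²³ × 300 × 5.56×10⁷ = 2.30×10⁻¹³ W = 230 fW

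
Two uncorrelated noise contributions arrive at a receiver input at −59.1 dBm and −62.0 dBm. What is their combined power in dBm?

−57.3 dBm

Convert to linear, add, convert back:
P₁ = 1.23×10⁻⁹ W, P₂ = 6.31×10⁻¹⁰ W
P_tot = 1.86×10⁻⁹ W → 10 log₁₀(P_tot / 10⁻³) = −57.3 dBm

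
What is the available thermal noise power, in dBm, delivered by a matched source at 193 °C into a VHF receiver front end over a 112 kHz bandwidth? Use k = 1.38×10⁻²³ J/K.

−121.4 dBm

T = 193 °C + 273.15 = 466.15 K
P_n = kTB = 1.38×10⁻²³ × 466.15 × 1.12×10⁵ = 7.20×10⁻¹⁶ W
In dBm: 10 log₁₀(7.20×10⁻¹⁶ / 10⁻³) = −121.4 dBm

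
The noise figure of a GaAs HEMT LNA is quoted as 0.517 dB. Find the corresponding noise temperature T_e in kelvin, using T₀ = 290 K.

F = 10^(0.517/10) = 1.12642
T_e = (F − 1)·T₀ = (1.12642 − 1) × 290 = 36.7 K

36.7 K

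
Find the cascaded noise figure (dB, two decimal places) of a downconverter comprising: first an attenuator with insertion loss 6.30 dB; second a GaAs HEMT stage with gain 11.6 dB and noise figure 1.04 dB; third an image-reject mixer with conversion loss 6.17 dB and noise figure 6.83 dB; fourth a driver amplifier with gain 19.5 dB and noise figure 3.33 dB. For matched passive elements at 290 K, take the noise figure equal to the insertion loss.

9.01 dB

Convert to linear (a loss of L dB is a gain of −L dB): F_i = 10^(NF_i/10), G_i = 10^(G_i,dB/10)
  Stage 1: F_1 = 10^(6.30/10) = 4.266, G_1 = 10^(−6.30/10) = 0.2344
  Stage 2: F_2 = 10^(1.04/10) = 1.271, G_2 = 10^(11.6/10) = 14.45
  Stage 3: F_3 = 10^(6.83/10) = 4.819, G_3 = 10^(−6.17/10) = 0.2415
  Stage 4: F_4 = 10^(3.33/10) = 2.153, G_4 = 10^(19.5/10) = 89.13
Friis cascade:
  F = 4.266 + (1.271 − 1)/0.2344 + (4.819 − 1)/3.388 + (2.153 − 1)/0.8185 = 7.956
NF = 10 log₁₀(7.956) = 9.01 dB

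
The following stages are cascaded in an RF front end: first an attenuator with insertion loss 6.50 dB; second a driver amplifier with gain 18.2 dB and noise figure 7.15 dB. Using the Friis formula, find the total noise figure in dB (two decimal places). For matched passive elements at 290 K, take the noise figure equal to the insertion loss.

13.65 dB

Convert to linear (a loss of L dB is a gain of −L dB): F_i = 10^(NF_i/10), G_i = 10^(G_i,dB/10)
  Stage 1: F_1 = 10^(6.50/10) = 4.467, G_1 = 10^(−6.50/10) = 0.2239
  Stage 2: F_2 = 10^(7.15/10) = 5.188, G_2 = 10^(18.2/10) = 66.07
Friis cascade:
  F = 4.467 + (5.188 − 1)/0.2239 = 23.17
NF = 10 log₁₀(23.17) = 13.65 dB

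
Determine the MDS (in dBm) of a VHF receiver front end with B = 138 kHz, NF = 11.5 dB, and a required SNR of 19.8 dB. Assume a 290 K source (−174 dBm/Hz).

−91.3 dBm

Sensitivity = −174 + 10 log₁₀(B) + NF + SNR_min
= −174 + 51.4 + 11.5 + 19.8
= −91.3 dBm → −91.3 dBm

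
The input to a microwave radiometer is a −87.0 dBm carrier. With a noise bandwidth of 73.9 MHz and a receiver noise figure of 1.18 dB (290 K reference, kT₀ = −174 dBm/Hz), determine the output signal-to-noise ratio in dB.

Noise floor: N = −174 + 10 log₁₀(B) + NF
10 log₁₀(7.39×10⁷) = 78.69 dB
N = −174 + 78.69 + 1.18 = −94.13 dBm
SNR = P_sig − N = −87.0 − (−94.13) = 7.13 dB → 7.1 dB

7.1 dB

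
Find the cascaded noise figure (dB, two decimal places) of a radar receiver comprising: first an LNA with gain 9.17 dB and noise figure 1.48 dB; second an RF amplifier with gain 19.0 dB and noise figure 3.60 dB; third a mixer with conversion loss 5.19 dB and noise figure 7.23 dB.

Convert to linear (a loss of L dB is a gain of −L dB): F_i = 10^(NF_i/10), G_i = 10^(G_i,dB/10)
  Stage 1: F_1 = 10^(1.48/10) = 1.406, G_1 = 10^(9.17/10) = 8.260
  Stage 2: F_2 = 10^(3.60/10) = 2.291, G_2 = 10^(19.0/10) = 79.43
  Stage 3: F_3 = 10^(7.23/10) = 5.284, G_3 = 10^(−5.19/10) = 0.3027
Friis cascade:
  F = 1.406 + (2.291 − 1)/8.260 + (5.284 − 1)/656.1 = 1.569
NF = 10 log₁₀(1.569) = 1.96 dB

1.96 dB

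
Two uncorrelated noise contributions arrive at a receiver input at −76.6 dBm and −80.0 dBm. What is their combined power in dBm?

Convert to linear, add, convert back:
P₁ = 2.19×10⁻¹¹ W, P₂ = 1.00×10⁻¹¹ W
P_tot = 3.19×10⁻¹¹ W → 10 log₁₀(P_tot / 10⁻³) = −75.0 dBm

−75.0 dBm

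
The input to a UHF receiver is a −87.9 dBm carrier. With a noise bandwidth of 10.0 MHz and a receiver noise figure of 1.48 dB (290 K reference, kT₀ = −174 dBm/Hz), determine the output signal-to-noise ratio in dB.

Noise floor: N = −174 + 10 log₁₀(B) + NF
10 log₁₀(1.00×10⁷) = 70 dB
N = −174 + 70 + 1.48 = −102.52 dBm
SNR = P_sig − N = −87.9 − (−102.52) = 14.62 dB → 14.6 dB

14.6 dB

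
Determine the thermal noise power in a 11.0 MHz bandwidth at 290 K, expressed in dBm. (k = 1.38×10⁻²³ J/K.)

−103.6 dBm

P_n = kTB = 1.38×10⁻²³ × 290 × 1.10×10⁷ = 4.40×10⁻¹⁴ W
In dBm: 10 log₁₀(4.40×10⁻¹⁴ / 10⁻³) = −103.6 dBm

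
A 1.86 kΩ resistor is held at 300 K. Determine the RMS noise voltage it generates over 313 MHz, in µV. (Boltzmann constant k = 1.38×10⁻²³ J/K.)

98.2 µV

V_n = √(4kTRB)
4kTRB = 4 × 1.38×10⁻²³ × 300 × 1.86×10³ × 3.13×10⁸ = 9.64×10⁻⁹ V²
V_n = √(9.64×10⁻⁹) = 9.82×10⁻⁵ V = 98.2 µV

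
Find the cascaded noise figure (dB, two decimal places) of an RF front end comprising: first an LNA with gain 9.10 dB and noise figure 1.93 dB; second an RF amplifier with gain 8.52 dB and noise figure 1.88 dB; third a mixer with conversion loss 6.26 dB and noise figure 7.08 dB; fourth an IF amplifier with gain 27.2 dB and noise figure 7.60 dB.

3.11 dB

Convert to linear (a loss of L dB is a gain of −L dB): F_i = 10^(NF_i/10), G_i = 10^(G_i,dB/10)
  Stage 1: F_1 = 10^(1.93/10) = 1.560, G_1 = 10^(9.10/10) = 8.128
  Stage 2: F_2 = 10^(1.88/10) = 1.542, G_2 = 10^(8.52/10) = 7.112
  Stage 3: F_3 = 10^(7.08/10) = 5.105, G_3 = 10^(−6.26/10) = 0.2366
  Stage 4: F_4 = 10^(7.60/10) = 5.754, G_4 = 10^(27.2/10) = 524.8
Friis cascade:
  F = 1.560 + (1.542 − 1)/8.128 + (5.105 − 1)/57.81 + (5.754 − 1)/13.68 = 2.045
NF = 10 log₁₀(2.045) = 3.11 dB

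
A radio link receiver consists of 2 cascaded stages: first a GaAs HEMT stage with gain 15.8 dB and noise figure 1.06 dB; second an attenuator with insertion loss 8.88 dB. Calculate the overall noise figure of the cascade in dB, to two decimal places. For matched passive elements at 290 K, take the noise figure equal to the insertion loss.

Convert to linear (a loss of L dB is a gain of −L dB): F_i = 10^(NF_i/10), G_i = 10^(G_i,dB/10)
  Stage 1: F_1 = 10^(1.06/10) = 1.276, G_1 = 10^(15.8/10) = 38.02
  Stage 2: F_2 = 10^(8.88/10) = 7.727, G_2 = 10^(−8.88/10) = 0.1294
Friis cascade:
  F = 1.276 + (7.727 − 1)/38.02 = 1.453
NF = 10 log₁₀(1.453) = 1.62 dB

1.62 dB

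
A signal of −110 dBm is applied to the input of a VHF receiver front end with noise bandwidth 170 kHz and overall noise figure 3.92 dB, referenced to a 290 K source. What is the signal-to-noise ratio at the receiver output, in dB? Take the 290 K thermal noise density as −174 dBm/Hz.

7.8 dB

Noise floor: N = −174 + 10 log₁₀(B) + NF
10 log₁₀(1.70×10⁵) = 52.3 dB
N = −174 + 52.3 + 3.92 = −117.78 dBm
SNR = P_sig − N = −110 − (−117.78) = 7.78 dB → 7.8 dB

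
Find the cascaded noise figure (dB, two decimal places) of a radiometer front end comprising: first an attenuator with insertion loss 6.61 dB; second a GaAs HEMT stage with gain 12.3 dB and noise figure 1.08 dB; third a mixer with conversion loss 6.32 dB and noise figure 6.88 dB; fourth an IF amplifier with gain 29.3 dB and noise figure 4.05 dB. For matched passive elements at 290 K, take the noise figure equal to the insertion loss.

9.40 dB

Convert to linear (a loss of L dB is a gain of −L dB): F_i = 10^(NF_i/10), G_i = 10^(G_i,dB/10)
  Stage 1: F_1 = 10^(6.61/10) = 4.581, G_1 = 10^(−6.61/10) = 0.2183
  Stage 2: F_2 = 10^(1.08/10) = 1.282, G_2 = 10^(12.3/10) = 16.98
  Stage 3: F_3 = 10^(6.88/10) = 4.875, G_3 = 10^(−6.32/10) = 0.2333
  Stage 4: F_4 = 10^(4.05/10) = 2.541, G_4 = 10^(29.3/10) = 851.1
Friis cascade:
  F = 4.581 + (1.282 − 1)/0.2183 + (4.875 − 1)/3.707 + (2.541 − 1)/0.8650 = 8.702
NF = 10 log₁₀(8.702) = 9.40 dB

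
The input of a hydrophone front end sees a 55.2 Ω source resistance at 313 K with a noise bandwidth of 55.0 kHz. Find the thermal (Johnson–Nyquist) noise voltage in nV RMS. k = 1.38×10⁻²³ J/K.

V_n = √(4kTRB)
4kTRB = 4 × 1.38×10⁻²³ × 313 × 5.52×10¹ × 5.50×10⁴ = 5.25×10⁻¹⁴ V²
V_n = √(5.25×10⁻¹⁴) = 2.29×10⁻⁷ V = 229 nV

229 nV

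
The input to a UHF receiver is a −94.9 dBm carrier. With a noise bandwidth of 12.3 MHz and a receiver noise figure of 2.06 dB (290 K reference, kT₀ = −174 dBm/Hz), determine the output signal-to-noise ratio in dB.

6.1 dB

Noise floor: N = −174 + 10 log₁₀(B) + NF
10 log₁₀(1.23×10⁷) = 70.9 dB
N = −174 + 70.9 + 2.06 = −101.04 dBm
SNR = P_sig − N = −94.9 − (−101.04) = 6.14 dB → 6.1 dB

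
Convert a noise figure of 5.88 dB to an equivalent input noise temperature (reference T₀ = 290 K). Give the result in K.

833 K

F = 10^(5.88/10) = 3.87258
T_e = (F − 1)·T₀ = (3.87258 − 1) × 290 = 833 K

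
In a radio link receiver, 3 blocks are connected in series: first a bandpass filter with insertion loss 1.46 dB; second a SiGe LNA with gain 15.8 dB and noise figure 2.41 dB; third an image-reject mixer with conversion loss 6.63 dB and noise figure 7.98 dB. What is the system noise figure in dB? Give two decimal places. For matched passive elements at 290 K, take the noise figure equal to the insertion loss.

4.20 dB

Convert to linear (a loss of L dB is a gain of −L dB): F_i = 10^(NF_i/10), G_i = 10^(G_i,dB/10)
  Stage 1: F_1 = 10^(1.46/10) = 1.400, G_1 = 10^(−1.46/10) = 0.7145
  Stage 2: F_2 = 10^(2.41/10) = 1.742, G_2 = 10^(15.8/10) = 38.02
  Stage 3: F_3 = 10^(7.98/10) = 6.281, G_3 = 10^(−6.63/10) = 0.2173
Friis cascade:
  F = 1.400 + (1.742 − 1)/0.7145 + (6.281 − 1)/27.16 = 2.632
NF = 10 log₁₀(2.632) = 4.20 dB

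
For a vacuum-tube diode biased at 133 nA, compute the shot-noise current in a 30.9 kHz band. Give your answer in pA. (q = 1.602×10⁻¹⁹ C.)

36.3 pA

I_n = √(2qI·B)
2qI·B = 2 × 1.602×10⁻¹⁹ × 1.33×10⁻⁷ × 3.09×10⁴ = 1.32×10⁻²¹ A²
I_n = √(1.32×10⁻²¹) = 3.63×10⁻¹¹ A = 36.3 pA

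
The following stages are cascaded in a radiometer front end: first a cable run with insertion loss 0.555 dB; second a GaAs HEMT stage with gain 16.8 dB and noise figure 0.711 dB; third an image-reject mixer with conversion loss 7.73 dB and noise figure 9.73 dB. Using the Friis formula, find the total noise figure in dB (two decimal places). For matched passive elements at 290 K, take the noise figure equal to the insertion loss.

1.87 dB

Convert to linear (a loss of L dB is a gain of −L dB): F_i = 10^(NF_i/10), G_i = 10^(G_i,dB/10)
  Stage 1: F_1 = 10^(0.555/10) = 1.136, G_1 = 10^(−0.555/10) = 0.8800
  Stage 2: F_2 = 10^(0.711/10) = 1.178, G_2 = 10^(16.8/10) = 47.86
  Stage 3: F_3 = 10^(9.73/10) = 9.397, G_3 = 10^(−7.73/10) = 0.1687
Friis cascade:
  F = 1.136 + (1.178 − 1)/0.8800 + (9.397 − 1)/42.12 = 1.538
NF = 10 log₁₀(1.538) = 1.87 dB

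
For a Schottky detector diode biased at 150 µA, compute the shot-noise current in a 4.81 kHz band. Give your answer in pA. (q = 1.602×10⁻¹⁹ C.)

I_n = √(2qI·B)
2qI·B = 2 × 1.602×10⁻¹⁹ × 1.50×10⁻⁴ × 4.81×10³ = 2.31×10⁻¹⁹ A²
I_n = √(2.31×10⁻¹⁹) = 4.81×10⁻¹⁰ A = 481 pA

481 pA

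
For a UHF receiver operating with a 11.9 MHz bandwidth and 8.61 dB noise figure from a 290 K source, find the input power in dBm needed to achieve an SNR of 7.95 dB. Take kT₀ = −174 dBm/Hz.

−86.7 dBm

Sensitivity = −174 + 10 log₁₀(B) + NF + SNR_min
= −174 + 70.76 + 8.61 + 7.95
= −86.68 dBm → −86.7 dBm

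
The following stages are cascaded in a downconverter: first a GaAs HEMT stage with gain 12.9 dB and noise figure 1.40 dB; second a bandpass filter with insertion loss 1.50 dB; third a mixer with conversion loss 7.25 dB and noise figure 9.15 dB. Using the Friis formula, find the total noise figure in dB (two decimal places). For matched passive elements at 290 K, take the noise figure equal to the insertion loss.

Convert to linear (a loss of L dB is a gain of −L dB): F_i = 10^(NF_i/10), G_i = 10^(G_i,dB/10)
  Stage 1: F_1 = 10^(1.40/10) = 1.380, G_1 = 10^(12.9/10) = 19.50
  Stage 2: F_2 = 10^(1.50/10) = 1.413, G_2 = 10^(−1.50/10) = 0.7079
  Stage 3: F_3 = 10^(9.15/10) = 8.222, G_3 = 10^(−7.25/10) = 0.1884
Friis cascade:
  F = 1.380 + (1.413 − 1)/19.50 + (8.222 − 1)/13.80 = 1.925
NF = 10 log₁₀(1.925) = 2.84 dB

2.84 dB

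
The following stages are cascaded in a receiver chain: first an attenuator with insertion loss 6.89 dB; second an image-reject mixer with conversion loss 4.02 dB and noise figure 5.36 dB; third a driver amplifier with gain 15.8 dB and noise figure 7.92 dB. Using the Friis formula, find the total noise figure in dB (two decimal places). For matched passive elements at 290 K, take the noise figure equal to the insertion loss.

Convert to linear (a loss of L dB is a gain of −L dB): F_i = 10^(NF_i/10), G_i = 10^(G_i,dB/10)
  Stage 1: F_1 = 10^(6.89/10) = 4.887, G_1 = 10^(−6.89/10) = 0.2046
  Stage 2: F_2 = 10^(5.36/10) = 3.436, G_2 = 10^(−4.02/10) = 0.3963
  Stage 3: F_3 = 10^(7.92/10) = 6.194, G_3 = 10^(15.8/10) = 38.02
Friis cascade:
  F = 4.887 + (3.436 − 1)/0.2046 + (6.194 − 1)/0.08110 = 80.84
NF = 10 log₁₀(80.84) = 19.08 dB

19.08 dB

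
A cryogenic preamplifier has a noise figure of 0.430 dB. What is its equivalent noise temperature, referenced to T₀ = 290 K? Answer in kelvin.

30.2 K

F = 10^(0.430/10) = 1.10408
T_e = (F − 1)·T₀ = (1.10408 − 1) × 290 = 30.2 K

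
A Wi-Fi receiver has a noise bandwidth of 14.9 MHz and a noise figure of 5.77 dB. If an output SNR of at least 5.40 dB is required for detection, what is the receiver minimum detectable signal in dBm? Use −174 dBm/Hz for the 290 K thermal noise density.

−91.1 dBm

Sensitivity = −174 + 10 log₁₀(B) + NF + SNR_min
= −174 + 71.73 + 5.77 + 5.40
= −91.10 dBm → −91.1 dBm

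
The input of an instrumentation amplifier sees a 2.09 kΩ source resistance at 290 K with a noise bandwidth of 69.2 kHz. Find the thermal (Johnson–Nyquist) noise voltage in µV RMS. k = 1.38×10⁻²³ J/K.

V_n = √(4kTRB)
4kTRB = 4 × 1.38×10⁻²³ × 290 × 2.09×10³ × 6.92×10⁴ = 2.32×10⁻¹² V²
V_n = √(2.32×10⁻¹²) = 1.52×10⁻⁶ V = 1.52 µV

1.52 µV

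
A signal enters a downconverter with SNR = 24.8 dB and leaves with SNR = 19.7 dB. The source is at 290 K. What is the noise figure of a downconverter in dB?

5.1 dB

NF (dB) = SNR_in(dB) − SNR_out(dB) when the source is at T₀
NF = 24.8 − 19.7 = 5.1 dB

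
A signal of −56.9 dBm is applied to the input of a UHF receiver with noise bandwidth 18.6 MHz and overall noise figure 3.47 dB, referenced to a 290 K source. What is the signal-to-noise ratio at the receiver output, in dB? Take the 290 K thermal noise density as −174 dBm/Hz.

40.9 dB

Noise floor: N = −174 + 10 log₁₀(B) + NF
10 log₁₀(1.86×10⁷) = 72.7 dB
N = −174 + 72.7 + 3.47 = −97.83 dBm
SNR = P_sig − N = −56.9 − (−97.83) = 40.93 dB → 40.9 dB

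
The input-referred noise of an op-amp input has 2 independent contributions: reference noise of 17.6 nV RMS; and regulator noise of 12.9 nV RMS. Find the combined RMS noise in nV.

21.8 nV

Uncorrelated sources add in power (mean-square): V_tot = √(ΣV_i²)
V_tot = √[(1.76×10⁻⁸)² + (1.29×10⁻⁸)²] = 2.18×10⁻⁸ V = 21.8 nV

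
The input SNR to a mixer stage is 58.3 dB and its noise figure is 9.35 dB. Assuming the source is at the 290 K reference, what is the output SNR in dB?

By definition F = SNR_in/SNR_out, so in dB: SNR_out = SNR_in − NF
SNR_out = 58.3 − 9.35 = 48.95 dB

48.95 dB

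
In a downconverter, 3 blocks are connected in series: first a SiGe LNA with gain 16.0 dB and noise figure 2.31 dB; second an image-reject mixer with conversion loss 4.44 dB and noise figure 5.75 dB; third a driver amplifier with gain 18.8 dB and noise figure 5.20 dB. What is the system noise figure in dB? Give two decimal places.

Convert to linear (a loss of L dB is a gain of −L dB): F_i = 10^(NF_i/10), G_i = 10^(G_i,dB/10)
  Stage 1: F_1 = 10^(2.31/10) = 1.702, G_1 = 10^(16.0/10) = 39.81
  Stage 2: F_2 = 10^(5.75/10) = 3.758, G_2 = 10^(−4.44/10) = 0.3597
  Stage 3: F_3 = 10^(5.20/10) = 3.311, G_3 = 10^(18.8/10) = 75.86
Friis cascade:
  F = 1.702 + (3.758 − 1)/39.81 + (3.311 − 1)/14.32 = 1.933
NF = 10 log₁₀(1.933) = 2.86 dB

2.86 dB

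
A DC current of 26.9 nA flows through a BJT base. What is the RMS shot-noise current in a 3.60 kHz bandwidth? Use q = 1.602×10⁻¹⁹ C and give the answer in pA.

5.57 pA

I_n = √(2qI·B)
2qI·B = 2 × 1.602×10⁻¹⁹ × 2.69×10⁻⁸ × 3.60×10³ = 3.10×10⁻²³ A²
I_n = √(3.10×10⁻²³) = 5.57×10⁻¹² A = 5.57 pA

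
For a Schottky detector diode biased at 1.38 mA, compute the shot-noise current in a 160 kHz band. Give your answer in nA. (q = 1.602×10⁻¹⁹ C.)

I_n = √(2qI·B)
2qI·B = 2 × 1.602×10⁻¹⁹ × 1.38×10⁻³ × 1.60×10⁵ = 7.07×10⁻¹⁷ A²
I_n = √(7.07×10⁻¹⁷) = 8.41×10⁻⁹ A = 8.41 nA

8.41 nA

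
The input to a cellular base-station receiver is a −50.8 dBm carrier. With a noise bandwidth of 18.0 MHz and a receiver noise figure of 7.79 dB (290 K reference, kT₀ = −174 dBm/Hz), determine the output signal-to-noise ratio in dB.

42.9 dB

Noise floor: N = −174 + 10 log₁₀(B) + NF
10 log₁₀(1.80×10⁷) = 72.55 dB
N = −174 + 72.55 + 7.79 = −93.66 dBm
SNR = P_sig − N = −50.8 − (−93.66) = 42.86 dB → 42.9 dB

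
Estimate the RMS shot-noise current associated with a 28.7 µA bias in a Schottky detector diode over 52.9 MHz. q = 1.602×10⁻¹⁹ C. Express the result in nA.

22.1 nA

I_n = √(2qI·B)
2qI·B = 2 × 1.602×10⁻¹⁹ × 2.87×10⁻⁵ × 5.29×10⁷ = 4.86×10⁻¹⁶ A²
I_n = √(4.86×10⁻¹⁶) = 2.21×10⁻⁸ A = 22.1 nA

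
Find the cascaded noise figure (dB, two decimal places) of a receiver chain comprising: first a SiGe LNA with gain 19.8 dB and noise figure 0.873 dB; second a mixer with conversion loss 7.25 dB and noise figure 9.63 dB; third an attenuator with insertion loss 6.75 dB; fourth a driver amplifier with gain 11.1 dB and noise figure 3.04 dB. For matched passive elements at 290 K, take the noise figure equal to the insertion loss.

2.51 dB

Convert to linear (a loss of L dB is a gain of −L dB): F_i = 10^(NF_i/10), G_i = 10^(G_i,dB/10)
  Stage 1: F_1 = 10^(0.873/10) = 1.223, G_1 = 10^(19.8/10) = 95.50
  Stage 2: F_2 = 10^(9.63/10) = 9.183, G_2 = 10^(−7.25/10) = 0.1884
  Stage 3: F_3 = 10^(6.75/10) = 4.732, G_3 = 10^(−6.75/10) = 0.2113
  Stage 4: F_4 = 10^(3.04/10) = 2.014, G_4 = 10^(11.1/10) = 12.88
Friis cascade:
  F = 1.223 + (9.183 − 1)/95.50 + (4.732 − 1)/17.99 + (2.014 − 1)/3.802 = 1.782
NF = 10 log₁₀(1.782) = 2.51 dB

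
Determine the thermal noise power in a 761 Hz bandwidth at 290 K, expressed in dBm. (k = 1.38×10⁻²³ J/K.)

P_n = kTB = 1.38×10⁻²³ × 290 × 7.61×10² = 3.05×10⁻¹⁸ W
In dBm: 10 log₁₀(3.05×10⁻¹⁸ / 10⁻³) = −145.2 dBm

−145.2 dBm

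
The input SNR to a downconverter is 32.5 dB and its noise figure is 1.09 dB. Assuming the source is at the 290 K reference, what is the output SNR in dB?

By definition F = SNR_in/SNR_out, so in dB: SNR_out = SNR_in − NF
SNR_out = 32.5 − 1.09 = 31.41 dB

31.41 dB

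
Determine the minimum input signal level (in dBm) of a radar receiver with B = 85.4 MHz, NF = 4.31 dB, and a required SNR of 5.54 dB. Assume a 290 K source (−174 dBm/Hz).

Sensitivity = −174 + 10 log₁₀(B) + NF + SNR_min
= −174 + 79.31 + 4.31 + 5.54
= −84.84 dBm → −84.8 dBm

−84.8 dBm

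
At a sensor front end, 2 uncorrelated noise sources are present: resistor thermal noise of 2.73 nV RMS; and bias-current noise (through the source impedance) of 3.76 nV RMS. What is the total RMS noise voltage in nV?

4.65 nV

Uncorrelated sources add in power (mean-square): V_tot = √(ΣV_i²)
V_tot = √[(2.73×10⁻⁹)² + (3.76×10⁻⁹)²] = 4.65×10⁻⁹ V = 4.65 nV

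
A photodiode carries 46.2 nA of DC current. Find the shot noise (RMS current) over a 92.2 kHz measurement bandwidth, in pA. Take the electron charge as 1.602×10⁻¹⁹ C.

I_n = √(2qI·B)
2qI·B = 2 × 1.602×10⁻¹⁹ × 4.62×10⁻⁸ × 9.22×10⁴ = 1.36×10⁻²¹ A²
I_n = √(1.36×10⁻²¹) = 3.69×10⁻¹¹ A = 36.9 pA

36.9 pA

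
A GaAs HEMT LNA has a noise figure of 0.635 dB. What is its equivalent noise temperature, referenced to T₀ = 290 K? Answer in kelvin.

45.7 K

F = 10^(0.635/10) = 1.15744
T_e = (F − 1)·T₀ = (1.15744 − 1) × 290 = 45.7 K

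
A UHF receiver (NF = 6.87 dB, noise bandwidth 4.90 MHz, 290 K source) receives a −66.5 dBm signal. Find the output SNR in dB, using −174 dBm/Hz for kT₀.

33.7 dB

Noise floor: N = −174 + 10 log₁₀(B) + NF
10 log₁₀(4.90×10⁶) = 66.9 dB
N = −174 + 66.9 + 6.87 = −100.23 dBm
SNR = P_sig − N = −66.5 − (−100.23) = 33.73 dB → 33.7 dB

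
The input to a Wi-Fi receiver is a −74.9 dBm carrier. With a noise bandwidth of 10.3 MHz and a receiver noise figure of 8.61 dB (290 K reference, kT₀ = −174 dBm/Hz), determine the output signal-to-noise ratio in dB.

20.4 dB

Noise floor: N = −174 + 10 log₁₀(B) + NF
10 log₁₀(1.03×10⁷) = 70.13 dB
N = −174 + 70.13 + 8.61 = −95.26 dBm
SNR = P_sig − N = −74.9 − (−95.26) = 20.36 dB → 20.4 dB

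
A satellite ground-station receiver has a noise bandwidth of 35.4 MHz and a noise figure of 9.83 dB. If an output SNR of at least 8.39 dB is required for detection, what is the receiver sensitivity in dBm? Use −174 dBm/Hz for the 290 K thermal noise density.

Sensitivity = −174 + 10 log₁₀(B) + NF + SNR_min
= −174 + 75.49 + 9.83 + 8.39
= −80.29 dBm → −80.3 dBm

−80.3 dBm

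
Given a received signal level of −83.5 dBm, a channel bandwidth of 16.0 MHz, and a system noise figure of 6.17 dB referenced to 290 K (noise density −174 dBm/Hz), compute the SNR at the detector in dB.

Noise floor: N = −174 + 10 log₁₀(B) + NF
10 log₁₀(1.60×10⁷) = 72.04 dB
N = −174 + 72.04 + 6.17 = −95.79 dBm
SNR = P_sig − N = −83.5 − (−95.79) = 12.29 dB → 12.3 dB

12.3 dB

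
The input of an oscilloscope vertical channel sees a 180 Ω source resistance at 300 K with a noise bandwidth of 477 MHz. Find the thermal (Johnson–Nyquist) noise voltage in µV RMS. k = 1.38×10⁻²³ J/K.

37.7 µV

V_n = √(4kTRB)
4kTRB = 4 × 1.38×10⁻²³ × 300 × 1.80×10² × 4.77×10⁸ = 1.42×10⁻⁹ V²
V_n = √(1.42×10⁻⁹) = 3.77×10⁻⁵ V = 37.7 µV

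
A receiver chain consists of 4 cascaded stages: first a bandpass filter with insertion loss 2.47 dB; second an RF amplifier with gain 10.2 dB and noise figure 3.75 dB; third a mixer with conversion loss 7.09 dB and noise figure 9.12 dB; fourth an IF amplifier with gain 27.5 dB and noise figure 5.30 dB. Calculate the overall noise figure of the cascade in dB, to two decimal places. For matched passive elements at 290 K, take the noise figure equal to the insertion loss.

8.73 dB

Convert to linear (a loss of L dB is a gain of −L dB): F_i = 10^(NF_i/10), G_i = 10^(G_i,dB/10)
  Stage 1: F_1 = 10^(2.47/10) = 1.766, G_1 = 10^(−2.47/10) = 0.5662
  Stage 2: F_2 = 10^(3.75/10) = 2.371, G_2 = 10^(10.2/10) = 10.47
  Stage 3: F_3 = 10^(9.12/10) = 8.166, G_3 = 10^(−7.09/10) = 0.1954
  Stage 4: F_4 = 10^(5.30/10) = 3.388, G_4 = 10^(27.5/10) = 562.3
Friis cascade:
  F = 1.766 + (2.371 − 1)/0.5662 + (8.166 − 1)/5.929 + (3.388 − 1)/1.159 = 7.458
NF = 10 log₁₀(7.458) = 8.73 dB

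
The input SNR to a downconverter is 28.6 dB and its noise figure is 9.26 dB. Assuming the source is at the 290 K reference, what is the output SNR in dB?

19.34 dB

By definition F = SNR_in/SNR_out, so in dB: SNR_out = SNR_in − NF
SNR_out = 28.6 − 9.26 = 19.34 dB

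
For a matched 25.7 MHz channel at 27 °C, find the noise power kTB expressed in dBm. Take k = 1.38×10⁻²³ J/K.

T = 27 °C + 273.15 = 300.15 K
P_n = kTB = 1.38×10⁻²³ × 300.15 × 2.57×10⁷ = 1.06×10⁻¹³ W
In dBm: 10 log₁₀(1.06×10⁻¹³ / 10⁻³) = −99.7 dBm

−99.7 dBm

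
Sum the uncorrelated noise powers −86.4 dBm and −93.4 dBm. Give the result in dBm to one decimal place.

Convert to linear, add, convert back:
P₁ = 2.29×10⁻¹² W, P₂ = 4.57×10⁻¹³ W
P_tot = 2.75×10⁻¹² W → 10 log₁₀(P_tot / 10⁻³) = −85.6 dBm

−85.6 dBm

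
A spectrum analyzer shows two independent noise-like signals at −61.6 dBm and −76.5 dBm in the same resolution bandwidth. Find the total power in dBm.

−61.5 dBm

Convert to linear, add, convert back:
P₁ = 6.92×10⁻¹⁰ W, P₂ = 2.24×10⁻¹¹ W
P_tot = 7.14×10⁻¹⁰ W → 10 log₁₀(P_tot / 10⁻³) = −61.5 dBm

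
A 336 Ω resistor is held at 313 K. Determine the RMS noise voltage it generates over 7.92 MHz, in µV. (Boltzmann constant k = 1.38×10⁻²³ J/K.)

V_n = √(4kTRB)
4kTRB = 4 × 1.38×10⁻²³ × 313 × 3.36×10² × 7.92×10⁶ = 4.60×10⁻¹¹ V²
V_n = √(4.60×10⁻¹¹) = 6.78×10⁻⁶ V = 6.78 µV

6.78 µV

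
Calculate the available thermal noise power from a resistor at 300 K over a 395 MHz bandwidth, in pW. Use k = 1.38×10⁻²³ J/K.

1.64 pW

P_n = kTB = 1.38×10⁻²³ × 300 × 3.95×10⁸ = 1.64×10⁻¹² W = 1.64 pW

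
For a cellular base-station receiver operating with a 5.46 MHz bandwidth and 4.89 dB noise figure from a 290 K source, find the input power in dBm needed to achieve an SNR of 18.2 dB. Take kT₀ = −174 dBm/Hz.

Sensitivity = −174 + 10 log₁₀(B) + NF + SNR_min
= −174 + 67.37 + 4.89 + 18.2
= −83.54 dBm → −83.5 dBm

−83.5 dBm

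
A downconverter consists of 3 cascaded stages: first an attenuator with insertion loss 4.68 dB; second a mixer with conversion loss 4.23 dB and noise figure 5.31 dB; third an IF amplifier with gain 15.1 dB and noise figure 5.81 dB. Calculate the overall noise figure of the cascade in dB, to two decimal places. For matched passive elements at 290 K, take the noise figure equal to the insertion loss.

Convert to linear (a loss of L dB is a gain of −L dB): F_i = 10^(NF_i/10), G_i = 10^(G_i,dB/10)
  Stage 1: F_1 = 10^(4.68/10) = 2.938, G_1 = 10^(−4.68/10) = 0.3404
  Stage 2: F_2 = 10^(5.31/10) = 3.396, G_2 = 10^(−4.23/10) = 0.3776
  Stage 3: F_3 = 10^(5.81/10) = 3.811, G_3 = 10^(15.1/10) = 32.36
Friis cascade:
  F = 2.938 + (3.396 − 1)/0.3404 + (3.811 − 1)/0.1285 = 31.84
NF = 10 log₁₀(31.84) = 15.03 dB

15.03 dB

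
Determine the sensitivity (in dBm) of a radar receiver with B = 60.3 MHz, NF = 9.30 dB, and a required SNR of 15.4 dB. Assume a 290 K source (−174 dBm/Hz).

−71.5 dBm

Sensitivity = −174 + 10 log₁₀(B) + NF + SNR_min
= −174 + 77.8 + 9.30 + 15.4
= −71.50 dBm → −71.5 dBm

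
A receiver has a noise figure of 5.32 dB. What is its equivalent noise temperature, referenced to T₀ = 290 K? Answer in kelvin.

697 K

F = 10^(5.32/10) = 3.40408
T_e = (F − 1)·T₀ = (3.40408 − 1) × 290 = 697 K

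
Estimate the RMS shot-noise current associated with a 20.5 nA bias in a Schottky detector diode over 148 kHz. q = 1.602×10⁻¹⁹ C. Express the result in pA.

I_n = √(2qI·B)
2qI·B = 2 × 1.602×10⁻¹⁹ × 2.05×10⁻⁸ × 1.48×10⁵ = 9.72×10⁻²² A²
I_n = √(9.72×10⁻²²) = 3.12×10⁻¹¹ A = 31.2 pA

31.2 pA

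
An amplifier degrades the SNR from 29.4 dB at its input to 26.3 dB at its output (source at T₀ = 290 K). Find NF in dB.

3.1 dB

NF (dB) = SNR_in(dB) − SNR_out(dB) when the source is at T₀
NF = 29.4 − 26.3 = 3.1 dB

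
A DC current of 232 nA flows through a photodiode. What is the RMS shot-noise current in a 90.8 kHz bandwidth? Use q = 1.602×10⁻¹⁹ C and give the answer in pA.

I_n = √(2qI·B)
2qI·B = 2 × 1.602×10⁻¹⁹ × 2.32×10⁻⁷ × 9.08×10⁴ = 6.75×10⁻²¹ A²
I_n = √(6.75×10⁻²¹) = 8.22×10⁻¹¹ A = 82.2 pA

82.2 pA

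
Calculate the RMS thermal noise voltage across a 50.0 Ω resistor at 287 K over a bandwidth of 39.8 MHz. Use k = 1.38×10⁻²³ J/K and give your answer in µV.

5.61 µV

V_n = √(4kTRB)
4kTRB = 4 × 1.38×10⁻²³ × 287 × 5.00×10¹ × 3.98×10⁷ = 3.15×10⁻¹¹ V²
V_n = √(3.15×10⁻¹¹) = 5.61×10⁻⁶ V = 5.61 µV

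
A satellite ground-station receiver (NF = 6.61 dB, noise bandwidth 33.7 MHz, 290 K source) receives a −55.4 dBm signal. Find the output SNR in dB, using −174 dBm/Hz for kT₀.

Noise floor: N = −174 + 10 log₁₀(B) + NF
10 log₁₀(3.37×10⁷) = 75.28 dB
N = −174 + 75.28 + 6.61 = −92.11 dBm
SNR = P_sig − N = −55.4 − (−92.11) = 36.71 dB → 36.7 dB

36.7 dB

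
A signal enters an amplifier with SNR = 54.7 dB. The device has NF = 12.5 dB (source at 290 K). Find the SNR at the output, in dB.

42.2 dB

By definition F = SNR_in/SNR_out, so in dB: SNR_out = SNR_in − NF
SNR_out = 54.7 − 12.5 = 42.2 dB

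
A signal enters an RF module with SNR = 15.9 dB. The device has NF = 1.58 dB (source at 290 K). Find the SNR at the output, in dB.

14.32 dB

By definition F = SNR_in/SNR_out, so in dB: SNR_out = SNR_in − NF
SNR_out = 15.9 − 1.58 = 14.32 dB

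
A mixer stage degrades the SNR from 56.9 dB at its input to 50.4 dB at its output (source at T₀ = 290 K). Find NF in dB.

NF (dB) = SNR_in(dB) − SNR_out(dB) when the source is at T₀
NF = 56.9 − 50.4 = 6.5 dB

6.5 dB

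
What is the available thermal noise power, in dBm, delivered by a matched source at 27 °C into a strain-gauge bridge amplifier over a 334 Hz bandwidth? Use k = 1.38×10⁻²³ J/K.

T = 27 °C + 273.15 = 300.15 K
P_n = kTB = 1.38×10⁻²³ × 300.15 × 3.34×10² = 1.38×10⁻¹⁸ W
In dBm: 10 log₁₀(1.38×10⁻¹⁸ / 10⁻³) = −148.6 dBm

−148.6 dBm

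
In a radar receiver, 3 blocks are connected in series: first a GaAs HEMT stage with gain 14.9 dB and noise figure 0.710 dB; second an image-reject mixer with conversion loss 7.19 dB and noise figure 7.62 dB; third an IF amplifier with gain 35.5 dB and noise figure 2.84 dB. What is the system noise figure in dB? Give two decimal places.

1.73 dB

Convert to linear (a loss of L dB is a gain of −L dB): F_i = 10^(NF_i/10), G_i = 10^(G_i,dB/10)
  Stage 1: F_1 = 10^(0.710/10) = 1.178, G_1 = 10^(14.9/10) = 30.90
  Stage 2: F_2 = 10^(7.62/10) = 5.781, G_2 = 10^(−7.19/10) = 0.1910
  Stage 3: F_3 = 10^(2.84/10) = 1.923, G_3 = 10^(35.5/10) = 3548
Friis cascade:
  F = 1.178 + (5.781 − 1)/30.90 + (1.923 − 1)/5.902 = 1.489
NF = 10 log₁₀(1.489) = 1.73 dB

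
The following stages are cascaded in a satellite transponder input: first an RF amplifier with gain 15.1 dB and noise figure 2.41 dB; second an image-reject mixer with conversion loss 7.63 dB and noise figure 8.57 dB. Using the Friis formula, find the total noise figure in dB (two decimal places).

Convert to linear (a loss of L dB is a gain of −L dB): F_i = 10^(NF_i/10), G_i = 10^(G_i,dB/10)
  Stage 1: F_1 = 10^(2.41/10) = 1.742, G_1 = 10^(15.1/10) = 32.36
  Stage 2: F_2 = 10^(8.57/10) = 7.194, G_2 = 10^(−7.63/10) = 0.1726
Friis cascade:
  F = 1.742 + (7.194 − 1)/32.36 = 1.933
NF = 10 log₁₀(1.933) = 2.86 dB

2.86 dB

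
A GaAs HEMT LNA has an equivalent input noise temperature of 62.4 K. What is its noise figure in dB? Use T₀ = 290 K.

F = 1 + T_e/T₀ = 1 + 62.4/290 = 1.21517
NF = 10 log₁₀(1.21517) = 0.846 dB

0.846 dB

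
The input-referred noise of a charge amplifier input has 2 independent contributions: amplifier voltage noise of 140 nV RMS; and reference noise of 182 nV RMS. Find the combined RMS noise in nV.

Uncorrelated sources add in power (mean-square): V_tot = √(ΣV_i²)
V_tot = √[(1.40×10⁻⁷)² + (1.82×10⁻⁷)²] = 2.30×10⁻⁷ V = 230 nV

230 nV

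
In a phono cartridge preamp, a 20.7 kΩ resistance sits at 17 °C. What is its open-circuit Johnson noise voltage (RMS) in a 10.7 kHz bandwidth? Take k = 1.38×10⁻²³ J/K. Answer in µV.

T = 17 °C + 273.15 = 290.15 K
V_n = √(4kTRB)
4kTRB = 4 × 1.38×10⁻²³ × 290.15 × 2.07×10⁴ × 1.07×10⁴ = 3.55×10⁻¹² V²
V_n = √(3.55×10⁻¹²) = 1.88×10⁻⁶ V = 1.88 µV

1.88 µV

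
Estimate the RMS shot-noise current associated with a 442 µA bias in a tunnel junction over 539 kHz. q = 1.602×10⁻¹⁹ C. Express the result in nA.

I_n = √(2qI·B)
2qI·B = 2 × 1.602×10⁻¹⁹ × 4.42×10⁻⁴ × 5.39×10⁵ = 7.63×10⁻¹⁷ A²
I_n = √(7.63×10⁻¹⁷) = 8.74×10⁻⁹ A = 8.74 nA

8.74 nA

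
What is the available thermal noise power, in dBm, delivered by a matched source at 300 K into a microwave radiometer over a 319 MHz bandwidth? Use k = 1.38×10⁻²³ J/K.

P_n = kTB = 1.38×10⁻²³ × 300 × 3.19×10⁸ = 1.32×10⁻¹² W
In dBm: 10 log₁₀(1.32×10⁻¹² / 10⁻³) = −88.8 dBm

−88.8 dBm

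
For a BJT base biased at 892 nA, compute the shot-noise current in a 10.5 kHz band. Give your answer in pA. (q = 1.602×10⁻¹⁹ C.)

54.8 pA

I_n = √(2qI·B)
2qI·B = 2 × 1.602×10⁻¹⁹ × 8.92×10⁻⁷ × 1.05×10⁴ = 3.00×10⁻²¹ A²
I_n = √(3.00×10⁻²¹) = 5.48×10⁻¹¹ A = 54.8 pA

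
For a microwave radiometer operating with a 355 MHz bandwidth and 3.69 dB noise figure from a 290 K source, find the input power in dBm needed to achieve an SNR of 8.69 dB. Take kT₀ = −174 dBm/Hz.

Sensitivity = −174 + 10 log₁₀(B) + NF + SNR_min
= −174 + 85.5 + 3.69 + 8.69
= −76.12 dBm → −76.1 dBm

−76.1 dBm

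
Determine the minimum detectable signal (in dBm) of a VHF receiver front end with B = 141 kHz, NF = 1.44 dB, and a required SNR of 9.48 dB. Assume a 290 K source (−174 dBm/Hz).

−111.6 dBm

Sensitivity = −174 + 10 log₁₀(B) + NF + SNR_min
= −174 + 51.49 + 1.44 + 9.48
= −111.59 dBm → −111.6 dBm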